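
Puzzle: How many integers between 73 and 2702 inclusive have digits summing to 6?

The integers in [73, 2702] that have digits summing to 6: 105, 114, 123, 132, 141, 150, …, 2310, 2400.
57 qualify.

57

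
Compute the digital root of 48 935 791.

1

4+8+9+3+5+7+9+1 = 46
4+6 = 10
1+0 = 1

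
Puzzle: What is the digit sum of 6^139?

6^139 = 1455538855293683909943468057541273219249493462007805563681546219025502238736664135695356383311470317688324096
Sum of its 109 digits: 486.

486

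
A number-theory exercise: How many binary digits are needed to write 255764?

18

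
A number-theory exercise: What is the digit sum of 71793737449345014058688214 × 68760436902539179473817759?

71793737449345014058688214 × 68760436902539179473817759 = 4936568753883151969992082047456253059647450037192426
Sum of its 52 digits: 246.

246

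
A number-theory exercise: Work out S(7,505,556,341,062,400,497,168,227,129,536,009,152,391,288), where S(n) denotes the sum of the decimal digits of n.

7+5+0+5+5+5+6+3+4+1+0+6+2+4+0+0+4+9+7+1+6+8+2+2+7+1+2+9+5+3+6+0+0+9+1+5+2+3+9+1+2+8+8 = 173

173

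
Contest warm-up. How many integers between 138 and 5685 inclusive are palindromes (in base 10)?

The integers in [138, 5685] that are palindromes (in base 10): 141, 151, 161, 171, 181, 191, …, 5555, 5665.
133 qualify.

133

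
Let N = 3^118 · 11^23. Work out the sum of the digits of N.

360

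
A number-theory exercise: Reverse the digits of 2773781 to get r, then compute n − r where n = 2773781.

900009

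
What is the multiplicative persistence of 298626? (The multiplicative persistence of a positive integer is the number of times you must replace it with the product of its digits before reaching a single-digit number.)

2

298626 → 10368 → 0 (2 steps)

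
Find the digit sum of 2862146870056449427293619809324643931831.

179

2+8+6+2+1+4+6+8+7+0+0+5+6+4+4+9+4+2+7+2+9+3+6+1+9+8+0+9+3+2+4+6+4+3+9+3+1+8+3+1 = 179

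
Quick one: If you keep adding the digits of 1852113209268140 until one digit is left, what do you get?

1+8+5+2+1+1+3+2+0+9+2+6+8+1+4+0 = 53
5+3 = 8

8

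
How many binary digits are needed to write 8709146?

24

8709146 in base 2 is 100001001110010000011010, which has 24 digits.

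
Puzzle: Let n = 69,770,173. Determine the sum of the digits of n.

6+9+7+7+0+1+7+3 = 40

40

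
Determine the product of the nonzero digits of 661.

6×6×1 = 36

36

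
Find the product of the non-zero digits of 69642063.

46656

6×9×6×4×2×6×3 = 46656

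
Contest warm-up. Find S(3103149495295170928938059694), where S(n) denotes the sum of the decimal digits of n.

3+1+0+3+1+4+9+4+9+5+2+9+5+1+7+0+9+2+8+9+3+8+0+5+9+6+9+4 = 135

135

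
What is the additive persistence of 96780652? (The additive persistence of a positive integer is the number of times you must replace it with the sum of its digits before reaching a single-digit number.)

96780652 → 43 → 7 (2 steps)

2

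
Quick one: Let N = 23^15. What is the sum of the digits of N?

23^15 = 266635235464391245607
Sum of its 21 digits: 89.

89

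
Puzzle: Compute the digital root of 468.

9

4+6+8 = 18
1+8 = 9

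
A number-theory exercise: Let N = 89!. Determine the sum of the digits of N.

89! = 16507955160908461081216919262453619309839666236496541854913520707833171034378509739399912570787600662729080382999756800000000000000000000
Sum of its 137 digits: 549.

549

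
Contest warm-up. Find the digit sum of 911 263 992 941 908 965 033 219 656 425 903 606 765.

181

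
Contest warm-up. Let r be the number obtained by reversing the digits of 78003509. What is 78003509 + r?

168533596

Reverse of 78003509 is 90530087.
78003509 + 90530087 = 168533596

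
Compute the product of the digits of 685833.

6×8×5×8×3×3 = 17280

17280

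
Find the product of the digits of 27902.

0

2×7×9×0×2 = 0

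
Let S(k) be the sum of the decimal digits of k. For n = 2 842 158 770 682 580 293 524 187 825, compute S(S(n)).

12

First digit sum: 129.
1+2+9 = 12.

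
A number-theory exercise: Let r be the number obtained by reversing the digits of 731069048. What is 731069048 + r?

1572029185

Reverse of 731069048 is 840960137.
731069048 + 840960137 = 1572029185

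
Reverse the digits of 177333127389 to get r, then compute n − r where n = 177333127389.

-806388206382

Reverse of 177333127389 is 983721333771.
177333127389 − 983721333771 = -806388206382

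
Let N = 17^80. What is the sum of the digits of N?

442

17^80 = 272843561753653169767435615050624325866274580142388791900214521038955085904188409449281578168966401
Sum of its 99 digits: 442.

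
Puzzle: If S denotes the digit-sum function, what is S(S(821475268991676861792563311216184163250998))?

18

First digit sum: 198.
1+9+8 = 18.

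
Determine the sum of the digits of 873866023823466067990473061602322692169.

8+7+3+8+6+6+0+2+3+8+2+3+4+6+6+0+6+7+9+9+0+4+7+3+0+6+1+6+0+2+3+2+2+6+9+2+1+6+9 = 172

172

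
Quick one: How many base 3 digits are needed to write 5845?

8

5845 in base 3 is 22000111, which has 8 digits.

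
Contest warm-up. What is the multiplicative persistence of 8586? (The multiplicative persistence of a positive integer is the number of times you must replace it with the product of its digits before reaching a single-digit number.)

8586 → 1920 → 0 (2 steps)

2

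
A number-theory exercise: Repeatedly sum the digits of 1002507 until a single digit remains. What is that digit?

1+0+0+2+5+0+7 = 15
1+5 = 6
(Equivalently, 1002507 mod 9 = 6.)

6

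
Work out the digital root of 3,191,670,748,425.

3

3+1+9+1+6+7+0+7+4+8+4+2+5 = 57
5+7 = 12
1+2 = 3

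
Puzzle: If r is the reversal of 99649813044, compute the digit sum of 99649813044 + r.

51

Reversal of 99649813044 is 44031894699; 99649813044 + 44031894699 = 143681707743.
Digit sum of 143681707743: 1+4+3+6+8+1+7+0+7+7+4+3 = 51.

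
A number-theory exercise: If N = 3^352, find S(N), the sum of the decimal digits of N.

747

3^352 = 884467056134897769177403028352204277531894146980966017349124212298943513062971345024451521058208349266478534208013045806724329989399740544099720742247653959918481338241
Sum of its 168 digits: 747.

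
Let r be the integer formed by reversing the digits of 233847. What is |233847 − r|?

514485

Reverse of 233847 is 748332.
|233847 − 748332| = 514485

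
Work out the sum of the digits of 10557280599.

1+0+5+5+7+2+8+0+5+9+9 = 51

51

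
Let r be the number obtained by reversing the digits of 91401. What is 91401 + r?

101820

Reverse of 91401 is 10419.
91401 + 10419 = 101820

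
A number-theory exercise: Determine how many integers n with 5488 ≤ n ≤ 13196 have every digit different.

The integers in [5488, 13196] that have every digit different: 5489, 5490, 5491, 5492, 5493, 5496, …, 13097, 13098.
2962 qualify.

2962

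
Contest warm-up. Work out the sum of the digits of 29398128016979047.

85

2+9+3+9+8+1+2+8+0+1+6+9+7+9+0+4+7 = 85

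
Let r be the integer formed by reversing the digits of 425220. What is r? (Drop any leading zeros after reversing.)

22524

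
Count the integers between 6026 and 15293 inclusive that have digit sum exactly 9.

171

The integers in [6026, 15293] that have digit sum exactly 9: 6030, 6102, 6111, 6120, 6201, 6210, …, 15201, 15210.
171 qualify.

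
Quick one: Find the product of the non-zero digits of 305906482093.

3×5×9×6×4×8×2×9×3 = 1399680

1399680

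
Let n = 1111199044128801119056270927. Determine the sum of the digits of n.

1+1+1+1+1+9+9+0+4+4+1+2+8+8+0+1+1+1+9+0+5+6+2+7+0+9+2+7 = 100

100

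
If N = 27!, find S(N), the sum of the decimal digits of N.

27! = 10888869450418352160768000000
Sum of its 29 digits: 108.

108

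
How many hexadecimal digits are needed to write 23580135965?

9

23580135965 in base 16 is 57D7C521D, which has 9 digits.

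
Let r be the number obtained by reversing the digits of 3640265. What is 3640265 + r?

Reverse of 3640265 is 5620463.
3640265 + 5620463 = 9260728

9260728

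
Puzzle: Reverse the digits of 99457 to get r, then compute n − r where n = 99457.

23958

Reverse of 99457 is 75499.
99457 − 75499 = 23958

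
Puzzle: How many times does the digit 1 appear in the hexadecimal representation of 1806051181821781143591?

1806051181821781143591 in base 16 is 61E7FEBCFF65B0F027.
The digit 1 appears 1 time.

1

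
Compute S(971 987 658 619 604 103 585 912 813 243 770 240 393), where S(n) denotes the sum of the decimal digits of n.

176

9+7+1+9+8+7+6+5+8+6+1+9+6+0+4+1+0+3+5+8+5+9+1+2+8+1+3+2+4+3+7+7+0+2+4+0+3+9+3 = 176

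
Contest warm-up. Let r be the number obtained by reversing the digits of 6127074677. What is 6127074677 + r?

13891781893

Reverse of 6127074677 is 7764707216.
6127074677 + 7764707216 = 13891781893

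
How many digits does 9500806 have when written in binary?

24

9500806 in base 2 is 100100001111100010000110, which has 24 digits.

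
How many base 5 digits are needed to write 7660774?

10

7660774 in base 5 is 3430121044, which has 10 digits.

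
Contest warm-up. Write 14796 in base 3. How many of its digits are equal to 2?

4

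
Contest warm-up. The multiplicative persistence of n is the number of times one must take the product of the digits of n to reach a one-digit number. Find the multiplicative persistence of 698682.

4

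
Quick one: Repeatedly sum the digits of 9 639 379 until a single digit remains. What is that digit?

9+6+3+9+3+7+9 = 46
4+6 = 10
1+0 = 1

1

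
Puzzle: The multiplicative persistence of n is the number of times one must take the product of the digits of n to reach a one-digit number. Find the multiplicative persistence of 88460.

1

88460 → 0 (1 step)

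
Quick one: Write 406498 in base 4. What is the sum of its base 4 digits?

406498 in base 4 is 1203033202.
Digit sum: 1+2+0+3+0+3+3+2+0+2 = 16.

16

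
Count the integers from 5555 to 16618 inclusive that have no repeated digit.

The integers in [5555, 16618] that have no repeated digit: 5601, 5602, 5603, 5604, 5607, 5608, …, 16597, 16598.
4130 qualify.

4130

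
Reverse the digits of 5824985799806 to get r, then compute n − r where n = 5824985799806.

Reverse of 5824985799806 is 6089975894285.
5824985799806 − 6089975894285 = -264990094479

-264990094479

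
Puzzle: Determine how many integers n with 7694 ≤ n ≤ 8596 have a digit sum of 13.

21

The integers in [7694, 8596] that have a digit sum of 13: 8005, 8014, 8023, 8032, 8041, 8050, …, 8410, 8500.
21 qualify.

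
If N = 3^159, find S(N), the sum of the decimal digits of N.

333

3^159 = 7282483350946404208076885500996745047522350034970917293604274649554310785067
Sum of its 76 digits: 333.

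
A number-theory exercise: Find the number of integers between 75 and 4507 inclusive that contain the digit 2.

The integers in [75, 4507] that contain the digit 2: 82, 92, 102, 112, 120, 121, …, 4492, 4502.
1973 qualify.

1973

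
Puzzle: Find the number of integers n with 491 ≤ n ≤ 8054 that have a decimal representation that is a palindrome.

122

The integers in [491, 8054] that have a decimal representation that is a palindrome: 494, 505, 515, 525, 535, 545, …, 7997, 8008.
122 qualify.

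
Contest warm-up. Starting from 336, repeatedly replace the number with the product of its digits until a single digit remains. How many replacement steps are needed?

3

336 → 54 → 20 → 0 (3 steps)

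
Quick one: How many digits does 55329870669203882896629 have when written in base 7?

55329870669203882896629 in base 7 is 561543365616465535361052522, which has 27 digits.

27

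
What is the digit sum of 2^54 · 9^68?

2^54 · 9^68 = 1393511020736761765265796994207387999688541383601023947518276666697861347686744064
Sum of its 82 digits: 405.

405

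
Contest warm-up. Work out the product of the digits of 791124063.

7×9×1×1×2×4×0×6×3 = 0

0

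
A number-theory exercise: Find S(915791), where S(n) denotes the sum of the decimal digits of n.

32

9+1+5+7+9+1 = 32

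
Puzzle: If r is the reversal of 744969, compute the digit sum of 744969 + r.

24

Reversal of 744969 is 969447; 744969 + 969447 = 1714416.
Digit sum of 1714416: 1+7+1+4+4+1+6 = 24.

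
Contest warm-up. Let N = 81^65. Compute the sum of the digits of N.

540

81^65 = 11259684642548723353960122729962565552251726915490860177319990778832921883011081311221143301482878371266744908784460854277201
Sum of its 125 digits: 540.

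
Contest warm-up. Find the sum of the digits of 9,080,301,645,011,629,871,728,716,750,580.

9+0+8+0+3+0+1+6+4+5+0+1+1+6+2+9+8+7+1+7+2+8+7+1+6+7+5+0+5+8+0 = 127

127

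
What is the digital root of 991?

9+9+1 = 19
1+9 = 10
1+0 = 1

1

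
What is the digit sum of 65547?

27

6+5+5+4+7 = 27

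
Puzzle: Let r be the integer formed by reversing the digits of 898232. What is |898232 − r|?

665334

Reverse of 898232 is 232898.
|898232 − 232898| = 665334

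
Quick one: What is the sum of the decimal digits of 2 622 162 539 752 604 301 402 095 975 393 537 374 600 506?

168

2+6+2+2+1+6+2+5+3+9+7+5+2+6+0+4+3+0+1+4+0+2+0+9+5+9+7+5+3+9+3+5+3+7+3+7+4+6+0+0+5+0+6 = 168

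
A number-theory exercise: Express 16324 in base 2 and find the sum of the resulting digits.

9

16324 in base 2 is 11111111000100.
Digit sum: 1+1+1+1+1+1+1+1+0+0+0+1+0+0 = 9.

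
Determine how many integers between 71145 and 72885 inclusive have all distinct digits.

The integers in [71145, 72885] that have all distinct digits: 71203, 71204, 71205, 71206, 71208, 71209, …, 72865, 72869.
582 qualify.

582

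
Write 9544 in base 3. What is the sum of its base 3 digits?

9544 in base 3 is 111002111.
Digit sum: 1+1+1+0+0+2+1+1+1 = 8.

8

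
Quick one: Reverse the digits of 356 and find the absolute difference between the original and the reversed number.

297

Reverse of 356 is 653.
|356 − 653| = 297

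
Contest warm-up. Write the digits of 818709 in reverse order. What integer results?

Reversing 818709 gives 907818.

907818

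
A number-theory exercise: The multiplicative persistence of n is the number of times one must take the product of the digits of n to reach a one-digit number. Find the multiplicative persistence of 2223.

2223 → 24 → 8 (2 steps)

2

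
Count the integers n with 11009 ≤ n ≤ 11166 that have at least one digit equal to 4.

34

The integers in [11009, 11166] that have at least one digit equal to 4: 11014, 11024, 11034, 11040, 11041, 11042, …, 11154, 11164.
34 qualify.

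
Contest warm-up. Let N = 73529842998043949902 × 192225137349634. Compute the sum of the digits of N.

73529842998043949902 × 192225137349634 = 14134284169596022128711184954035868
Sum of its 35 digits: 148.

148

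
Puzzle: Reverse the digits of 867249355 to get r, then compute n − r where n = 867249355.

313306587

Reverse of 867249355 is 553942768.
867249355 − 553942768 = 313306587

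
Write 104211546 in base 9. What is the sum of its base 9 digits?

104211546 in base 9 is 237074326.
Digit sum: 2+3+7+0+7+4+3+2+6 = 34.

34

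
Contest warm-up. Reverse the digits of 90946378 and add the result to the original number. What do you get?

178311287

Reverse of 90946378 is 87364909.
90946378 + 87364909 = 178311287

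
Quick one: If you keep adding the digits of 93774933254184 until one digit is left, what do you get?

9+3+7+7+4+9+3+3+2+5+4+1+8+4 = 69
6+9 = 15
1+5 = 6

6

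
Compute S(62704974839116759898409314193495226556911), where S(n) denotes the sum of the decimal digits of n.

202

6+2+7+0+4+9+7+4+8+3+9+1+1+6+7+5+9+8+9+8+4+0+9+3+1+4+1+9+3+4+9+5+2+2+6+5+5+6+9+1+1 = 202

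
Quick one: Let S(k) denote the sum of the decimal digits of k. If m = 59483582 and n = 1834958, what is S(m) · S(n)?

S(59483582) = 5+9+4+8+3+5+8+2 = 44.
S(1834958) = 1+8+3+4+9+5+8 = 38.
44 · 38 = 1672.

1672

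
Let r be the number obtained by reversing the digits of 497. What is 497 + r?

Reverse of 497 is 794.
497 + 794 = 1291

1291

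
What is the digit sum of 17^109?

17^109 = 131502021866928333910087123933480516157860764129835656776804767622297012930043219288029752064844117339164721813894369152081312807052497
Sum of its 135 digits: 566.

566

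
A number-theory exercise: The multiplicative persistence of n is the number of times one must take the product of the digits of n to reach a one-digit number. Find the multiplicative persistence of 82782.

82782 → 1792 → 126 → 12 → 2 (4 steps)

4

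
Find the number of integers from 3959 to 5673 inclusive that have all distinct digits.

The integers in [3959, 5673] that have all distinct digits: 3960, 3961, 3962, 3964, 3965, 3967, …, 5672, 5673.
844 qualify.

844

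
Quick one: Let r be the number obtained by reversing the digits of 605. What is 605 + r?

Reverse of 605 is 506.
605 + 506 = 1111

1111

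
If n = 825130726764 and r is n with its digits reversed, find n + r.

1292757758292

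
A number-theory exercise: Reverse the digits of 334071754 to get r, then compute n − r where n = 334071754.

Reverse of 334071754 is 457170433.
334071754 − 457170433 = -123098679

-123098679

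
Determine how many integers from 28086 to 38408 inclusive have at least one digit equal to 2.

The integers in [28086, 38408] that have at least one digit equal to 2: 28086, 28087, 28088, 28089, 28090, 28091, …, 38392, 38402.
4969 qualify.

4969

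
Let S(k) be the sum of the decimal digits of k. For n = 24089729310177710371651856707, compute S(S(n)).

First digit sum: 124.
1+2+4 = 7.

7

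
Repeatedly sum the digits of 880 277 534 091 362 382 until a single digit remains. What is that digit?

8+8+0+2+7+7+5+3+4+0+9+1+3+6+2+3+8+2 = 78
7+8 = 15
1+5 = 6

6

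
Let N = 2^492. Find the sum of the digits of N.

667

2^492 = 12786682062094304179739022253232809188346257992355721833919106906625522642205759980012773798148063113870651109873281527379754908382364816614564560896
Sum of its 149 digits: 667.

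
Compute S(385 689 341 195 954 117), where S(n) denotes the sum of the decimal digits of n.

3+8+5+6+8+9+3+4+1+1+9+5+9+5+4+1+1+7 = 89

89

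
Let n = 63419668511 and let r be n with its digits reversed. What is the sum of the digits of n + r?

Reversal of 63419668511 is 11586691436; 63419668511 + 11586691436 = 75006359947.
Digit sum of 75006359947: 7+5+0+0+6+3+5+9+9+4+7 = 55.

55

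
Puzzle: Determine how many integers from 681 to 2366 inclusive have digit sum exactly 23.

The integers in [681, 2366] that have digit sum exactly 23: 689, 698, 779, 788, 797, 869, …, 1985, 1994.
35 qualify.

35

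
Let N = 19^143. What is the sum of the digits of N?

874

19^143 = 727385997190058586047467056350557269258939114010882783008625471438853503942058396792359315930038965310927778125392320780769118367758653198154788479532222384809177756923216706465469659
Sum of its 183 digits: 874.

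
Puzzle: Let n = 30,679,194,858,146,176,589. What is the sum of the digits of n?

3+0+6+7+9+1+9+4+8+5+8+1+4+6+1+7+6+5+8+9 = 107

107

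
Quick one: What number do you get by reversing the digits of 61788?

Reversing 61788 gives 88716.

88716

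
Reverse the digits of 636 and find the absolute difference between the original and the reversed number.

0

Reverse of 636 is 636.
|636 − 636| = 0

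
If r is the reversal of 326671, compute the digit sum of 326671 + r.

Reversal of 326671 is 176623; 326671 + 176623 = 503294.
Digit sum of 503294: 5+0+3+2+9+4 = 23.

23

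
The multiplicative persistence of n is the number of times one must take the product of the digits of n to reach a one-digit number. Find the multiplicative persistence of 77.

4

77 → 49 → 36 → 18 → 8 (4 steps)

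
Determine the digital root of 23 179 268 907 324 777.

2+3+1+7+9+2+6+8+9+0+7+3+2+4+7+7+7 = 84
8+4 = 12
1+2 = 3

3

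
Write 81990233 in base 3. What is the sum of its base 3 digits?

81990233 in base 3 is 12201021112110022.
Digit sum: 1+2+2+0+1+0+2+1+1+1+2+1+1+0+0+2+2 = 19.

19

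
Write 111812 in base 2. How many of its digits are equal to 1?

111812 in base 2 is 11011010011000100.
The digit 1 appears 8 times.

8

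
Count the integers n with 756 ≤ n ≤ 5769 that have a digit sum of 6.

The integers in [756, 5769] that have a digit sum of 6: 1005, 1014, 1023, 1032, 1041, 1050, …, 5010, 5100.
55 qualify.

55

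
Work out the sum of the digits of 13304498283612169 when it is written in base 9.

73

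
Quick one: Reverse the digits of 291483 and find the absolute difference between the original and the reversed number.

Reverse of 291483 is 384192.
|291483 − 384192| = 92709

92709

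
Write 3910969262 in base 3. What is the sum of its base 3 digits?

18

3910969262 in base 3 is 101002120011211020102.
Digit sum: 1+0+1+0+0+2+1+2+0+0+1+1+2+1+1+0+2+0+1+0+2 = 18.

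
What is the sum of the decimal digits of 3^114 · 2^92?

3^114 · 2^92 = 12206260637982463443993674025073080686862194202098119097615216327790419426855092224
Sum of its 83 digits: 351.

351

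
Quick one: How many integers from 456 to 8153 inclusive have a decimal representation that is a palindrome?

The integers in [456, 8153] that have a decimal representation that is a palindrome: 464, 474, 484, 494, 505, 515, …, 8008, 8118.
126 qualify.

126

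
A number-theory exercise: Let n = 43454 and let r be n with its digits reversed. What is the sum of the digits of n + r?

40

Reversal of 43454 is 45434; 43454 + 45434 = 88888.
Digit sum of 88888: 8+8+8+8+8 = 40.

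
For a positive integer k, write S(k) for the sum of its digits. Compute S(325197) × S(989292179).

1512

S(325197) = 3+2+5+1+9+7 = 27.
S(989292179) = 9+8+9+2+9+2+1+7+9 = 56.
27 · 56 = 1512.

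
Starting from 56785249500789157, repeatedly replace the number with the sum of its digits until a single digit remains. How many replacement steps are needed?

3

56785249500789157 → 88 → 16 → 7 (3 steps)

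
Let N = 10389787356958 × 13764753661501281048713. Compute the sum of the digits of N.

164

10389787356958 × 13764753661501281048713 = 143012863563907347825438974717495054
Sum of its 36 digits: 164.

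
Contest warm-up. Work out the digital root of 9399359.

2

9+3+9+9+3+5+9 = 47
4+7 = 11
1+1 = 2
(Equivalently, 9399359 mod 9 = 2.)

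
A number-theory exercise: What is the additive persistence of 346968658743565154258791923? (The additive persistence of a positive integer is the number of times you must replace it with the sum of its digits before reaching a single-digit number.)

346968658743565154258791923 → 141 → 6 (2 steps)

2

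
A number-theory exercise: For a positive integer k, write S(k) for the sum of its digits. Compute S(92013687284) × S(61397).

1300

S(92013687284) = 9+2+0+1+3+6+8+7+2+8+4 = 50.
S(61397) = 6+1+3+9+7 = 26.
50 · 26 = 1300.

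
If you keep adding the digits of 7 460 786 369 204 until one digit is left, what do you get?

7+4+6+0+7+8+6+3+6+9+2+0+4 = 62
6+2 = 8

8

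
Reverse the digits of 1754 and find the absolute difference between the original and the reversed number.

2817

Reverse of 1754 is 4571.
|1754 − 4571| = 2817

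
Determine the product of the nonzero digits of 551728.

2800

5×5×1×7×2×8 = 2800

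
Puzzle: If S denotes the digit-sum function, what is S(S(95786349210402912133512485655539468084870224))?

10

First digit sum: 190.
1+9+0 = 10.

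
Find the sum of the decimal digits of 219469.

31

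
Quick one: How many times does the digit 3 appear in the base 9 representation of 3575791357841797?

3575791357841797 in base 9 is 18326738455160747.
The digit 3 appears 2 times.

2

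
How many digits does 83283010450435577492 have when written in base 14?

83283010450435577492 in base 14 is 2A34C1C4D5702533A4, which has 18 digits.

18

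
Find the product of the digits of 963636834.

9×6×3×6×3×6×8×3×4 = 1679616

1679616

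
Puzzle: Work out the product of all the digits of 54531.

5×4×5×3×1 = 300

300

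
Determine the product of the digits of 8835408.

8×8×3×5×4×0×8 = 0

0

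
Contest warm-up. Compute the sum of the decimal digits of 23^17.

92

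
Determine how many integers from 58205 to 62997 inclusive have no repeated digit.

1593

The integers in [58205, 62997] that have no repeated digit: 58206, 58207, 58209, 58210, 58213, 58214, …, 62985, 62987.
1593 qualify.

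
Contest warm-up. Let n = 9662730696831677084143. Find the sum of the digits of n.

9+6+6+2+7+3+0+6+9+6+8+3+1+6+7+7+0+8+4+1+4+3 = 106

106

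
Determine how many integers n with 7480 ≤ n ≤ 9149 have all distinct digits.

The integers in [7480, 9149] that have all distinct digits: 7480, 7481, 7482, 7483, 7485, 7486, …, 9147, 9148.
826 qualify.

826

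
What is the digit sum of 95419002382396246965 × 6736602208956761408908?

183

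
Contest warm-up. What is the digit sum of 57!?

270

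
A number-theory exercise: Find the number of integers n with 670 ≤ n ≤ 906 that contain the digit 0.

The integers in [670, 906] that contain the digit 0: 670, 680, 690, 700, 701, 702, …, 905, 906.
48 qualify.

48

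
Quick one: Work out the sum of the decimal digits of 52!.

279

52! = 80658175170943878571660636856403766975289505440883277824000000000000
Sum of its 68 digits: 279.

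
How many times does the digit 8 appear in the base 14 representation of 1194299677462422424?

1

1194299677462422424 in base 14 is 7969A68B565521CC.
The digit 8 appears 1 time.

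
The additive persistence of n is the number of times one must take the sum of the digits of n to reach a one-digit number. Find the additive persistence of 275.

275 → 14 → 5 (2 steps)

2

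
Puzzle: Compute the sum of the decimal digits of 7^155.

589

7^155 = 97767880938785735581424430925004153408808081132832956331871522058261888829790438024487673220578000207467771702140266989828486321943
Sum of its 131 digits: 589.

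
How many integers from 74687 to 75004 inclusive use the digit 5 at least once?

63

The integers in [74687, 75004] that use the digit 5 at least once: 74695, 74705, 74715, 74725, 74735, 74745, …, 75003, 75004.
63 qualify.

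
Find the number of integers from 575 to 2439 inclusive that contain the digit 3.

519

The integers in [575, 2439] that contain the digit 3: 583, 593, 603, 613, 623, 630, …, 2438, 2439.
519 qualify.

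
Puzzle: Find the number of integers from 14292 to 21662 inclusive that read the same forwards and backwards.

The integers in [14292, 21662] that read the same forwards and backwards: 14341, 14441, 14541, 14641, 14741, 14841, …, 21512, 21612.
74 qualify.

74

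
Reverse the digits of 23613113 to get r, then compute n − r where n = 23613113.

-7518519

Reverse of 23613113 is 31131632.
23613113 − 31131632 = -7518519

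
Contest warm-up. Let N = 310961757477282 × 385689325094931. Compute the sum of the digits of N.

310961757477282 × 385689325094931 = 119934630371746508013725857542
Sum of its 30 digits: 126.

126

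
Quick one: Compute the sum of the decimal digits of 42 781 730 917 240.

4+2+7+8+1+7+3+0+9+1+7+2+4+0 = 55

55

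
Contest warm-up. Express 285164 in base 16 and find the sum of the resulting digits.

285164 in base 16 is 459EC.
Digit sum: 4+5+9+14+12 = 44.

44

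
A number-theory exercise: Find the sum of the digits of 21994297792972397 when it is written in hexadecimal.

21994297792972397 in base 16 is 4E23B28308C66D.
Digit sum: 4+14+2+3+11+2+8+3+0+8+12+6+6+13 = 92.

92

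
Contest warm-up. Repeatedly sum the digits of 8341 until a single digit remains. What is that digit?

8+3+4+1 = 16
1+6 = 7
(Equivalently, 8341 mod 9 = 7.)

7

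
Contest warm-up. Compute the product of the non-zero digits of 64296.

6×4×2×9×6 = 2592

2592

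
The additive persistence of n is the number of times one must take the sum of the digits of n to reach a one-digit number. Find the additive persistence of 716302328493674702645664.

716302328493674702645664 → 105 → 6 (2 steps)

2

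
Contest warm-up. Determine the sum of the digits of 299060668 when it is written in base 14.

49

299060668 in base 14 is 2BA0B1A4.
Digit sum: 2+11+10+0+11+1+10+4 = 49.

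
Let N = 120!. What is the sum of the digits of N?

783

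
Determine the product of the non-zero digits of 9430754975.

9×4×3×7×5×4×9×7×5 = 4762800

4762800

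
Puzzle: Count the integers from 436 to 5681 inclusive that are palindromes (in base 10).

103

The integers in [436, 5681] that are palindromes (in base 10): 444, 454, 464, 474, 484, 494, …, 5555, 5665.
103 qualify.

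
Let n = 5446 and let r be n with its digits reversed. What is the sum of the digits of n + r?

20

Reversal of 5446 is 6445; 5446 + 6445 = 11891.
Digit sum of 11891: 1+1+8+9+1 = 20.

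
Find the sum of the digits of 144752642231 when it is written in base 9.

47

144752642231 in base 9 is 454561563215.
Digit sum: 4+5+4+5+6+1+5+6+3+2+1+5 = 47.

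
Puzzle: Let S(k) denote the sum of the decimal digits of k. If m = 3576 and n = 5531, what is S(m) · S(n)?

S(3576) = 3+5+7+6 = 21.
S(5531) = 5+5+3+1 = 14.
21 · 14 = 294.

294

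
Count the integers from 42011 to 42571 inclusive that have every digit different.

152

The integers in [42011, 42571] that have every digit different: 42013, 42015, 42016, 42017, 42018, 42019, …, 42570, 42571.
152 qualify.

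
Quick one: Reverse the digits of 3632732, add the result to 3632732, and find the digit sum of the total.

Reversal of 3632732 is 2372363; 3632732 + 2372363 = 6005095.
Digit sum of 6005095: 6+0+0+5+0+9+5 = 25.

25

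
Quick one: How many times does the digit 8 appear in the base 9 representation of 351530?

2

351530 in base 9 is 585178.
The digit 8 appears 2 times.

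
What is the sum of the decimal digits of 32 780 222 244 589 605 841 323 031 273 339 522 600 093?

3+2+7+8+0+2+2+2+2+4+4+5+8+9+6+0+5+8+4+1+3+2+3+0+3+1+2+7+3+3+3+9+5+2+2+6+0+0+0+9+3 = 148

148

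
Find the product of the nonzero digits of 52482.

640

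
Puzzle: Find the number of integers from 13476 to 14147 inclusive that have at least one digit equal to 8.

211

The integers in [13476, 14147] that have at least one digit equal to 8: 13478, 13480, 13481, 13482, 13483, 13484, …, 14128, 14138.
211 qualify.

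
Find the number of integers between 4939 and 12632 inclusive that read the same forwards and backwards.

78

The integers in [4939, 12632] that read the same forwards and backwards: 4994, 5005, 5115, 5225, 5335, 5445, …, 12521, 12621.
78 qualify.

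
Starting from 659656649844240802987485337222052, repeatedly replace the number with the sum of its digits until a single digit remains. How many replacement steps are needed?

659656649844240802987485337222052 → 155 → 11 → 2 (3 steps)

3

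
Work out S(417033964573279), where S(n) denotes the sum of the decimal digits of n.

4+1+7+0+3+3+9+6+4+5+7+3+2+7+9 = 70

70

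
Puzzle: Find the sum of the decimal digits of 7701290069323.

7+7+0+1+2+9+0+0+6+9+3+2+3 = 49

49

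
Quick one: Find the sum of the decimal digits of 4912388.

35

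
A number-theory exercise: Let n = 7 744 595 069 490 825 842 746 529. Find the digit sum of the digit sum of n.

5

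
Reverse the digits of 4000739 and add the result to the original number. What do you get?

13370743

Reverse of 4000739 is 9370004.
4000739 + 9370004 = 13370743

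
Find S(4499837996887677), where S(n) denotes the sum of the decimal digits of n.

111

4+4+9+9+8+3+7+9+9+6+8+8+7+6+7+7 = 111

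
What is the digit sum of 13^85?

454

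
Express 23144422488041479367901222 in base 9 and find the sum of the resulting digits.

102

23144422488041479367901222 in base 9 is 352133062485405038356475640.
Digit sum: 3+5+2+1+3+3+0+6+2+4+8+5+4+0+5+0+3+8+3+5+6+4+7+5+6+4+0 = 102.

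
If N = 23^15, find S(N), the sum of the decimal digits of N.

23^15 = 266635235464391245607
Sum of its 21 digits: 89.

89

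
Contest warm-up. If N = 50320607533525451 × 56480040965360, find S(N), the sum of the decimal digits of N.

50320607533525451 × 56480040965360 = 2842109974895320502062169377360
Sum of its 31 digits: 130.

130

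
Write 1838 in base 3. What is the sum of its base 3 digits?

8

1838 in base 3 is 2112002.
Digit sum: 2+1+1+2+0+0+2 = 8.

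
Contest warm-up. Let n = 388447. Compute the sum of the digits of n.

3+8+8+4+4+7 = 34

34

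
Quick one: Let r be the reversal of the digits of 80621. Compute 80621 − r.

68013

Reverse of 80621 is 12608.
80621 − 12608 = 68013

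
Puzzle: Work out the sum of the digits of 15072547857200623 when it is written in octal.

15072547857200623 in base 8 is 654306340470672757.
Digit sum: 6+5+4+3+0+6+3+4+0+4+7+0+6+7+2+7+5+7 = 76.

76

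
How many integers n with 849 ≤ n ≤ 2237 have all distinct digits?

The integers in [849, 2237] that have all distinct digits: 849, 850, 851, 852, 853, 854, …, 2197, 2198.
721 qualify.

721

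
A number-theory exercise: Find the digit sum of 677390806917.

63

6+7+7+3+9+0+8+0+6+9+1+7 = 63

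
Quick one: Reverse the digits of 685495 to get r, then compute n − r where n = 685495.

90909

Reverse of 685495 is 594586.
685495 − 594586 = 90909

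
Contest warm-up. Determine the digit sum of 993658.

40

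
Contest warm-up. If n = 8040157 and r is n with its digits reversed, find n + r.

15550565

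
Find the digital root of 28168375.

2+8+1+6+8+3+7+5 = 40
4+0 = 4

4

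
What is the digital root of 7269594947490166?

7

7+2+6+9+5+9+4+9+4+7+4+9+0+1+6+6 = 88
8+8 = 16
1+6 = 7
(Equivalently, 7269594947490166 mod 9 = 7.)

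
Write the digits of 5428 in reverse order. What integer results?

8245

Reversing 5428 gives 8245.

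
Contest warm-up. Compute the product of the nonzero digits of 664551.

3600

6×6×4×5×5×1 = 3600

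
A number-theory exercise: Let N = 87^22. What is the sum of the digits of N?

87^22 = 4671147246865506228501458601530895705758769
Sum of its 43 digits: 198.

198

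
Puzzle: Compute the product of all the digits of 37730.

0

3×7×7×3×0 = 0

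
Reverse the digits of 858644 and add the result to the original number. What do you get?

1305502

Reverse of 858644 is 446858.
858644 + 446858 = 1305502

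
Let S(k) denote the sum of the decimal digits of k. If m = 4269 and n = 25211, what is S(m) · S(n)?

S(4269) = 4+2+6+9 = 21.
S(25211) = 2+5+2+1+1 = 11.
21 · 11 = 231.

231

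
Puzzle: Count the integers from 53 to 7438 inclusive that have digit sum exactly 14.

485

The integers in [53, 7438] that have digit sum exactly 14: 59, 68, 77, 86, 95, 149, …, 7421, 7430.
485 qualify.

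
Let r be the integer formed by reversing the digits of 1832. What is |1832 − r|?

Reverse of 1832 is 2381.
|1832 − 2381| = 549

549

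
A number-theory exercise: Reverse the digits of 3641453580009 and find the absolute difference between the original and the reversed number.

5359399961454

Reverse of 3641453580009 is 9000853541463.
|3641453580009 − 9000853541463| = 5359399961454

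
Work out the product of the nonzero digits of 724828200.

7×2×4×8×2×8×2 = 14336

14336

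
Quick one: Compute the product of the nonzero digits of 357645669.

4082400

3×5×7×6×4×5×6×6×9 = 4082400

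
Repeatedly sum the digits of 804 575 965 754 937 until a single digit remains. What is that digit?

3

8+0+4+5+7+5+9+6+5+7+5+4+9+3+7 = 84
8+4 = 12
1+2 = 3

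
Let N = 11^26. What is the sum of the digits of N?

112

11^26 = 1191817653772720942460132761
Sum of its 28 digits: 112.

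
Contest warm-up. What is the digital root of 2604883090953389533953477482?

2+6+0+4+8+8+3+0+9+0+9+5+3+3+8+9+5+3+3+9+5+3+4+7+7+4+8+2 = 137
1+3+7 = 11
1+1 = 2

2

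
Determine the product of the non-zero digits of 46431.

4×6×4×3×1 = 288

288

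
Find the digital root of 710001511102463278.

4

7+1+0+0+0+1+5+1+1+1+0+2+4+6+3+2+7+8 = 49
4+9 = 13
1+3 = 4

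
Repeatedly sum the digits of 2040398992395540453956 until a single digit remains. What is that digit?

5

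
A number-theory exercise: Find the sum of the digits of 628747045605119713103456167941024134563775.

170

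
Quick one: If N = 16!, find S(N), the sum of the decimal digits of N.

16! = 20922789888000
Sum of its 14 digits: 63.

63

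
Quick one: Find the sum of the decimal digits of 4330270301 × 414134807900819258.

145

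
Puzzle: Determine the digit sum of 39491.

26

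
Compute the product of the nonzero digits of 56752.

2100

5×6×7×5×2 = 2100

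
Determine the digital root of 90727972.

7

9+0+7+2+7+9+7+2 = 43
4+3 = 7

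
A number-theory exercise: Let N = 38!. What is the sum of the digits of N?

38! = 523022617466601111760007224100074291200000000
Sum of its 45 digits: 108.

108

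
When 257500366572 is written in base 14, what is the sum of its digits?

85

257500366572 in base 14 is C66A9BB668.
Digit sum: 12+6+6+10+9+11+11+6+6+8 = 85.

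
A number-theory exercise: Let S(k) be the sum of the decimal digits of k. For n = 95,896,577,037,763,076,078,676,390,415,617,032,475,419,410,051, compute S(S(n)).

First digit sum: 211.
2+1+1 = 4.

4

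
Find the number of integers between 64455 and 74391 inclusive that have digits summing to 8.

4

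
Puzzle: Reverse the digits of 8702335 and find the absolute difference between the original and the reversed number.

Reverse of 8702335 is 5332078.
|8702335 − 5332078| = 3370257

3370257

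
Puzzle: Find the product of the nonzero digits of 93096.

1458

9×3×9×6 = 1458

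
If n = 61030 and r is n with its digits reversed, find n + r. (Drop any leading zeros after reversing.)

64046

Reverse of 61030 is 3016.
61030 + 3016 = 64046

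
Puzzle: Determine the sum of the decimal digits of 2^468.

2^468 = 762145642166990290864647761179972242614403843424065222377723867096038022172794340849684107193235344521442121855812163792833978437326241529856
Sum of its 141 digits: 613.

613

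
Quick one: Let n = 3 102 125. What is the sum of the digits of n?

14

3+1+0+2+1+2+5 = 14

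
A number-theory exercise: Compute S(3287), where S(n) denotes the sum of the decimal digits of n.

3+2+8+7 = 20

20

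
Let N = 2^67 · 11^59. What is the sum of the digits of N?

370

2^67 · 11^59 = 4084869003464743422340973871207962396751513966768404647319269107657551277350453248
Sum of its 82 digits: 370.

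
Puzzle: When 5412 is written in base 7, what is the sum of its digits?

12

5412 in base 7 is 21531.
Digit sum: 2+1+5+3+1 = 12.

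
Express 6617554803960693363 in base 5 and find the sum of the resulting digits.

6617554803960693363 in base 5 is 421003002120402002414141423.
Digit sum: 4+2+1+0+0+3+0+0+2+1+2+0+4+0+2+0+0+2+4+1+4+1+4+1+4+2+3 = 47.

47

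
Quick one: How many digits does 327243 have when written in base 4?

10

327243 in base 4 is 1033321023, which has 10 digits.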